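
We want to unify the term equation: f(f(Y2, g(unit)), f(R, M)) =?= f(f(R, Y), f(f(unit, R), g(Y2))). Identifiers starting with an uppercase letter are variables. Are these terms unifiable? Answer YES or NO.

NO

Decompose f/2: f(Y2, g(unit)) =?= f(R, Y),  f(R, M) =?= f(f(unit, R), g(Y2)).
Decompose f/2: Y2 =?= R,  g(unit) =?= Y.
Bind Y2 := R; substituting into the one remaining equation that mentions Y2 gives: f(R, M) =?= f(f(unit, R), g(R)).
Bind Y := g(unit); no other remaining equation mentions Y.
Decompose f/2: R =?= f(unit, R),  M =?= g(R).
Occurs check fails: R occurs in f(unit, R); the equation R =?= f(unit, R) has no finite solution.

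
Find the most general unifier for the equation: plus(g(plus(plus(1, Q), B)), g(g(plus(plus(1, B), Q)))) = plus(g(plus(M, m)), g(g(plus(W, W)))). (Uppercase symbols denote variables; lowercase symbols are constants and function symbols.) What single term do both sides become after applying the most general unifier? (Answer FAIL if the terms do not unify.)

plus(g(plus(plus(1, plus(1, m)), m)), g(g(plus(plus(1, m), plus(1, m)))))

Decompose plus/2: g(plus(plus(1, Q), B)) = g(plus(M, m)),  g(g(plus(plus(1, B), Q))) = g(g(plus(W, W))).
Decompose g/1: plus(plus(1, Q), B) = plus(M, m).
Decompose plus/2: plus(1, Q) = M,  B = m.
Bind M := plus(1, Q); no other remaining equation mentions M.
Bind B := m; substituting into the remaining equation gives: g(g(plus(plus(1, m), Q))) = g(g(plus(W, W))).
Decompose g/1: g(plus(plus(1, m), Q)) = g(plus(W, W)).
Decompose g/1: plus(plus(1, m), Q) = plus(W, W).
Decompose plus/2: plus(1, m) = W,  Q = W.
Bind W := plus(1, m); substituting into the remaining equation gives: Q = plus(1, m).
Bind Q := plus(1, m). Substituting into the earlier binding gives M := plus(1, plus(1, m)).
Applying the MGU to either side gives plus(g(plus(plus(1, plus(1, m)), m)), g(g(plus(plus(1, m), plus(1, m))))).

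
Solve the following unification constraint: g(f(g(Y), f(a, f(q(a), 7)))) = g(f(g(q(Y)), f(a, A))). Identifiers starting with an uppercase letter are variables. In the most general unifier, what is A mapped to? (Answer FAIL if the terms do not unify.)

Decompose g/1: f(g(Y), f(a, f(q(a), 7))) = f(g(q(Y)), f(a, A)).
Decompose f/2: g(Y) = g(q(Y)),  f(a, f(q(a), 7)) = f(a, A).
Decompose g/1: Y = q(Y).
Occurs check fails: Y occurs in q(Y); the equation Y = q(Y) has no finite solution.

FAIL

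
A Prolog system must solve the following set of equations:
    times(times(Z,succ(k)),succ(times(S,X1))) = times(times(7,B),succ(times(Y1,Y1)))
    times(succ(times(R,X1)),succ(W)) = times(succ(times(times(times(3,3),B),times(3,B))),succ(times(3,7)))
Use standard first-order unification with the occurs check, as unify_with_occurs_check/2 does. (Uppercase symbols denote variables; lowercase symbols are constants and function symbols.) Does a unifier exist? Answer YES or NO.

Decompose times/2: times(Z,succ(k)) = times(7,B),  succ(times(S,X1)) = succ(times(Y1,Y1)).
Decompose times/2: Z = 7,  succ(k) = B.
Bind Z := 7; no other remaining equation mentions Z.
Bind B := succ(k); substituting into the one remaining equation that mentions B gives: times(succ(times(R,X1)),succ(W)) = times(succ(times(times(times(3,3),succ(k)),times(3,succ(k)))),succ(times(3,7))).
Decompose succ/1: times(S,X1) = times(Y1,Y1).
Decompose times/2: S = Y1,  X1 = Y1.
Bind S := Y1; no other remaining equation mentions S.
Bind X1 := Y1; substituting into the remaining equation gives: times(succ(times(R,Y1)),succ(W)) = times(succ(times(times(times(3,3),succ(k)),times(3,succ(k)))),succ(times(3,7))).
Decompose times/2: succ(times(R,Y1)) = succ(times(times(times(3,3),succ(k)),times(3,succ(k)))),  succ(W) = succ(times(3,7)).
Decompose succ/1: times(R,Y1) = times(times(times(3,3),succ(k)),times(3,succ(k))).
Decompose times/2: R = times(times(3,3),succ(k)),  Y1 = times(3,succ(k)).
Bind R := times(times(3,3),succ(k)); no other remaining equation mentions R.
Bind Y1 := times(3,succ(k)); no other remaining equation mentions Y1. Substituting into the earlier bindings gives S := times(3,succ(k)), X1 := times(3,succ(k)).
Decompose succ/1: W = times(3,7).
Bind W := times(3,7).
No equations remain and no clash or occurs-check failure arose, so a unifier exists.

YES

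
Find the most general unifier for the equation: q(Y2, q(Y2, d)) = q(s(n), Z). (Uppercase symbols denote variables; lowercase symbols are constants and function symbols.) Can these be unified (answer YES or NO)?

YES

Decompose q/2: Y2 = s(n),  q(Y2, d) = Z.
Bind Y2 := s(n); substituting into the remaining equation gives: q(s(n), d) = Z.
Bind Z := q(s(n), d).
No equations remain and no clash or occurs-check failure arose, so a unifier exists.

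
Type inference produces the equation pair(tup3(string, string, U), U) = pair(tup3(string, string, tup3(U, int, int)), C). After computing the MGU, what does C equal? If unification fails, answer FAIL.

FAIL

Decompose pair/2: tup3(string, string, U) = tup3(string, string, tup3(U, int, int)),  U = C.
Decompose tup3/3: string = string,  string = string,  U = tup3(U, int, int).
Delete trivial equation string = string.
Delete trivial equation string = string.
Occurs check fails: U occurs in tup3(U, int, int); the equation U = tup3(U, int, int) has no finite solution.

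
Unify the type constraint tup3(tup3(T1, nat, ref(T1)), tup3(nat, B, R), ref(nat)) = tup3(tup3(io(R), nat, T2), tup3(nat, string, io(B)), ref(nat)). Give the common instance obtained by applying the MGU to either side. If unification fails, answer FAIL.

Decompose tup3/3: tup3(T1, nat, ref(T1)) = tup3(io(R), nat, T2),  tup3(nat, B, R) = tup3(nat, string, io(B)),  ref(nat) = ref(nat).
Decompose tup3/3: T1 = io(R),  nat = nat,  ref(T1) = T2.
Bind T1 := io(R); substituting into the one remaining equation that mentions T1 gives: ref(io(R)) = T2.
Delete trivial equation nat = nat.
Bind T2 := ref(io(R)); no other remaining equation mentions T2.
Decompose tup3/3: nat = nat,  B = string,  R = io(B).
Delete trivial equation nat = nat.
Bind B := string; substituting into the one remaining equation that mentions B gives: R = io(string).
Bind R := io(string); no other remaining equation mentions R. Substituting into the earlier bindings gives T1 := io(io(string)), T2 := ref(io(io(string))).
Delete trivial equation ref(nat) = ref(nat).
Applying the MGU to either side gives tup3(tup3(io(io(string)), nat, ref(io(io(string)))), tup3(nat, string, io(string)), ref(nat)).

tup3(tup3(io(io(string)), nat, ref(io(io(string)))), tup3(nat, string, io(string)), ref(nat))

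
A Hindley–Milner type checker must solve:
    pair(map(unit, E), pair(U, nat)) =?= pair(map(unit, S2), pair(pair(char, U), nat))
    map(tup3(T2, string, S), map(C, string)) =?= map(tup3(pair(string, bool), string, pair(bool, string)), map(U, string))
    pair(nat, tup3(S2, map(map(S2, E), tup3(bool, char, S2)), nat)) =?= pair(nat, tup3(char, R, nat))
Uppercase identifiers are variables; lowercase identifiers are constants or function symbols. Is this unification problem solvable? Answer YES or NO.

Decompose pair/2: map(unit, E) =?= map(unit, S2),  pair(U, nat) =?= pair(pair(char, U), nat).
Decompose map/2: unit =?= unit,  E =?= S2.
Delete trivial equation unit =?= unit.
Bind E := S2; substituting into the one remaining equation that mentions E gives: pair(nat, tup3(S2, map(map(S2, S2), tup3(bool, char, S2)), nat)) =?= pair(nat, tup3(char, R, nat)).
Decompose pair/2: U =?= pair(char, U),  nat =?= nat.
Occurs check fails: U occurs in pair(char, U); the equation U =?= pair(char, U) has no finite solution.

NO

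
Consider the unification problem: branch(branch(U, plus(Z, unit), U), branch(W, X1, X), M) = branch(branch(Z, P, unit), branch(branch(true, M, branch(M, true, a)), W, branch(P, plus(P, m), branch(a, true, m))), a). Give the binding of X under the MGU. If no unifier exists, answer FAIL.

Decompose branch/3: branch(U, plus(Z, unit), U) = branch(Z, P, unit),  branch(W, X1, X) = branch(branch(true, M, branch(M, true, a)), W, branch(P, plus(P, m), branch(a, true, m))),  M = a.
Decompose branch/3: U = Z,  plus(Z, unit) = P,  U = unit.
Bind U := Z; substituting into the one remaining equation that mentions U gives: Z = unit.
Bind P := plus(Z, unit); substituting into the one remaining equation that mentions P gives: branch(W, X1, X) = branch(branch(true, M, branch(M, true, a)), W, branch(plus(Z, unit), plus(plus(Z, unit), m), branch(a, true, m))).
Bind Z := unit; substituting into the one remaining equation that mentions Z gives: branch(W, X1, X) = branch(branch(true, M, branch(M, true, a)), W, branch(plus(unit, unit), plus(plus(unit, unit), m), branch(a, true, m))). Substituting into the earlier bindings gives U := unit, P := plus(unit, unit).
Decompose branch/3: W = branch(true, M, branch(M, true, a)),  X1 = W,  X = branch(plus(unit, unit), plus(plus(unit, unit), m), branch(a, true, m)).
Bind W := branch(true, M, branch(M, true, a)); substituting into the one remaining equation that mentions W gives: X1 = branch(true, M, branch(M, true, a)).
Bind X1 := branch(true, M, branch(M, true, a)); no other remaining equation mentions X1.
Bind X := branch(plus(unit, unit), plus(plus(unit, unit), m), branch(a, true, m)); no other remaining equation mentions X.
Bind M := a. Substituting into the earlier bindings gives W := branch(true, a, branch(a, true, a)), X1 := branch(true, a, branch(a, true, a)).
MGU = { U := unit, P := plus(unit, unit), Z := unit, W := branch(true, a, branch(a, true, a)), X1 := branch(true, a, branch(a, true, a)), X := branch(plus(unit, unit), plus(plus(unit, unit), m), branch(a, true, m)), M := a }, so X := branch(plus(unit, unit), plus(plus(unit, unit), m), branch(a, true, m)).

branch(plus(unit, unit), plus(plus(unit, unit), m), branch(a, true, m))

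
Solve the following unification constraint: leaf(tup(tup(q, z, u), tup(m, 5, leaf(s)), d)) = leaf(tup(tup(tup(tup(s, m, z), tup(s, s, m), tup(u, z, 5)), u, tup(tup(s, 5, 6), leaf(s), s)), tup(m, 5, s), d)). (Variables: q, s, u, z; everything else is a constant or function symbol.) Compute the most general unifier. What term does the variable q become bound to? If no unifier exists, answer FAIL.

Decompose leaf/1: tup(tup(q, z, u), tup(m, 5, leaf(s)), d) = tup(tup(tup(tup(s, m, z), tup(s, s, m), tup(u, z, 5)), u, tup(tup(s, 5, 6), leaf(s), s)), tup(m, 5, s), d).
Decompose tup/3: tup(q, z, u) = tup(tup(tup(s, m, z), tup(s, s, m), tup(u, z, 5)), u, tup(tup(s, 5, 6), leaf(s), s)),  tup(m, 5, leaf(s)) = tup(m, 5, s),  d = d.
Decompose tup/3: q = tup(tup(s, m, z), tup(s, s, m), tup(u, z, 5)),  z = u,  u = tup(tup(s, 5, 6), leaf(s), s).
Bind q := tup(tup(s, m, z), tup(s, s, m), tup(u, z, 5)); no other remaining equation mentions q.
Bind z := u; no other remaining equation mentions z. Substituting into the earlier binding gives q := tup(tup(s, m, u), tup(s, s, m), tup(u, u, 5)).
Bind u := tup(tup(s, 5, 6), leaf(s), s); no other remaining equation mentions u. Substituting into the earlier bindings gives q := tup(tup(s, m, tup(tup(s, 5, 6), leaf(s), s)), tup(s, s, m), tup(tup(tup(s, 5, 6), leaf(s), s), tup(tup(s, 5, 6), leaf(s), s), 5)), z := tup(tup(s, 5, 6), leaf(s), s).
Decompose tup/3: m = m,  5 = 5,  leaf(s) = s.
Delete trivial equation m = m.
Delete trivial equation 5 = 5.
Occurs check fails: s occurs in leaf(s); the equation s = leaf(s) has no finite solution.

FAIL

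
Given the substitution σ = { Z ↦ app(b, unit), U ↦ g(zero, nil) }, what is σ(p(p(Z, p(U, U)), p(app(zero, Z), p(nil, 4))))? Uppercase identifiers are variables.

Replace each occurrence of Z with app(b, unit).
Replace each occurrence of U with g(zero, nil).
Result: p(p(app(b, unit), p(g(zero, nil), g(zero, nil))), p(app(zero, app(b, unit)), p(nil, 4))).

p(p(app(b, unit), p(g(zero, nil), g(zero, nil))), p(app(zero, app(b, unit)), p(nil, 4)))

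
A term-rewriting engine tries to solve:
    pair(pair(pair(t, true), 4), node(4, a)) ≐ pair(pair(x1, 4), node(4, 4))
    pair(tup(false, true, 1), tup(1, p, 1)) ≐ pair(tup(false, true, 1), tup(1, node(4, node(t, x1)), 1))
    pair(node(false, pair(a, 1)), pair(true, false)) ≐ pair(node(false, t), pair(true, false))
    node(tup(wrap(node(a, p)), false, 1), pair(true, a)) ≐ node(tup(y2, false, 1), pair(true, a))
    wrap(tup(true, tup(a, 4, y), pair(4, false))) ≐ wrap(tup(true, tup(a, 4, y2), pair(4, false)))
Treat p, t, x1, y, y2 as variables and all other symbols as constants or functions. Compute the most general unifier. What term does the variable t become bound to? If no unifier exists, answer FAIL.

FAIL

Decompose pair/2: pair(pair(t, true), 4) ≐ pair(x1, 4),  node(4, a) ≐ node(4, 4).
Decompose pair/2: pair(t, true) ≐ x1,  4 ≐ 4.
Bind x1 := pair(t, true); substituting into the one remaining equation that mentions x1 gives: pair(tup(false, true, 1), tup(1, p, 1)) ≐ pair(tup(false, true, 1), tup(1, node(4, node(t, pair(t, true))), 1)).
Delete trivial equation 4 ≐ 4.
Decompose node/2: 4 ≐ 4,  a ≐ 4.
Delete trivial equation 4 ≐ 4.
Clash: constants a and 4 differ; no unifier exists.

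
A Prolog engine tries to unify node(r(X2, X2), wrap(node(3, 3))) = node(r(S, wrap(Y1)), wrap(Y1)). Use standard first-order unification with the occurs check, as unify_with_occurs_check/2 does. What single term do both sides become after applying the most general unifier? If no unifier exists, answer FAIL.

node(r(wrap(node(3, 3)), wrap(node(3, 3))), wrap(node(3, 3)))

Decompose node/2: r(X2, X2) = r(S, wrap(Y1)),  wrap(node(3, 3)) = wrap(Y1).
Decompose r/2: X2 = S,  X2 = wrap(Y1).
Bind X2 := S; substituting into the one remaining equation that mentions X2 gives: S = wrap(Y1).
Bind S := wrap(Y1); no other remaining equation mentions S. Substituting into the earlier binding gives X2 := wrap(Y1).
Decompose wrap/1: node(3, 3) = Y1.
Bind Y1 := node(3, 3). Substituting into the earlier bindings gives X2 := wrap(node(3, 3)), S := wrap(node(3, 3)).
Applying the MGU to either side gives node(r(wrap(node(3, 3)), wrap(node(3, 3))), wrap(node(3, 3))).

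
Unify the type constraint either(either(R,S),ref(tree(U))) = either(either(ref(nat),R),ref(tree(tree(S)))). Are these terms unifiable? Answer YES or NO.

YES

Decompose either/2: either(R,S) = either(ref(nat),R),  ref(tree(U)) = ref(tree(tree(S))).
Decompose either/2: R = ref(nat),  S = R.
Bind R := ref(nat); substituting into the one remaining equation that mentions R gives: S = ref(nat).
Bind S := ref(nat); substituting into the remaining equation gives: ref(tree(U)) = ref(tree(tree(ref(nat)))).
Decompose ref/1: tree(U) = tree(tree(ref(nat))).
Decompose tree/1: U = tree(ref(nat)).
Bind U := tree(ref(nat)).
No equations remain and no clash or occurs-check failure arose, so a unifier exists.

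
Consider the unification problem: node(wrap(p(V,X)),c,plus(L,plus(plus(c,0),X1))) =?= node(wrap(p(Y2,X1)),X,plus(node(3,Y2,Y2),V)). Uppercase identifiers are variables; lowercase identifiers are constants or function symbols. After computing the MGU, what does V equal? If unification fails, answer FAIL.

Decompose node/3: wrap(p(V,X)) =?= wrap(p(Y2,X1)),  c =?= X,  plus(L,plus(plus(c,0),X1)) =?= plus(node(3,Y2,Y2),V).
Decompose wrap/1: p(V,X) =?= p(Y2,X1).
Decompose p/2: V =?= Y2,  X =?= X1.
Bind V := Y2; substituting into the one remaining equation that mentions V gives: plus(L,plus(plus(c,0),X1)) =?= plus(node(3,Y2,Y2),Y2).
Bind X := X1; substituting into the one remaining equation that mentions X gives: c =?= X1.
Bind X1 := c; substituting into the remaining equation gives: plus(L,plus(plus(c,0),c)) =?= plus(node(3,Y2,Y2),Y2). Substituting into the earlier binding gives X := c.
Decompose plus/2: L =?= node(3,Y2,Y2),  plus(plus(c,0),c) =?= Y2.
Bind L := node(3,Y2,Y2); no other remaining equation mentions L.
Bind Y2 := plus(plus(c,0),c). Substituting into the earlier bindings gives V := plus(plus(c,0),c), L := node(3,plus(plus(c,0),c),plus(plus(c,0),c)).
MGU = { V := plus(plus(c,0),c), X := c, X1 := c, L := node(3,plus(plus(c,0),c),plus(plus(c,0),c)), Y2 := plus(plus(c,0),c) }, so V := plus(plus(c,0),c).

plus(plus(c,0),c)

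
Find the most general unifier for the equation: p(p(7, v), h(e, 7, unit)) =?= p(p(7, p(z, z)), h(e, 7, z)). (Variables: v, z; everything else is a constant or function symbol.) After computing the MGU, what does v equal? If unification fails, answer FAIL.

p(unit, unit)

Decompose p/2: p(7, v) =?= p(7, p(z, z)),  h(e, 7, unit) =?= h(e, 7, z).
Decompose p/2: 7 =?= 7,  v =?= p(z, z).
Delete trivial equation 7 =?= 7.
Bind v := p(z, z); no other remaining equation mentions v.
Decompose h/3: e =?= e,  7 =?= 7,  unit =?= z.
Delete trivial equation e =?= e.
Delete trivial equation 7 =?= 7.
Bind z := unit. Substituting into the earlier binding gives v := p(unit, unit).
MGU = { v -> p(unit, unit), z -> unit }, so v -> p(unit, unit).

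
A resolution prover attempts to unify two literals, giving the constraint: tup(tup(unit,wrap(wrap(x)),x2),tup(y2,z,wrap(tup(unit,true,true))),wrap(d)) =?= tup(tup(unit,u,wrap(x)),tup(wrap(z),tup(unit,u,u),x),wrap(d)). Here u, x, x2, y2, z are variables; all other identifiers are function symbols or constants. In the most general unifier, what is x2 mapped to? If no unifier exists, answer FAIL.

wrap(wrap(tup(unit,true,true)))

Decompose tup/3: tup(unit,wrap(wrap(x)),x2) =?= tup(unit,u,wrap(x)),  tup(y2,z,wrap(tup(unit,true,true))) =?= tup(wrap(z),tup(unit,u,u),x),  wrap(d) =?= wrap(d).
Decompose tup/3: unit =?= unit,  wrap(wrap(x)) =?= u,  x2 =?= wrap(x).
Delete trivial equation unit =?= unit.
Bind u := wrap(wrap(x)); substituting into the one remaining equation that mentions u gives: tup(y2,z,wrap(tup(unit,true,true))) =?= tup(wrap(z),tup(unit,wrap(wrap(x)),wrap(wrap(x))),x).
Bind x2 := wrap(x); no other remaining equation mentions x2.
Decompose tup/3: y2 =?= wrap(z),  z =?= tup(unit,wrap(wrap(x)),wrap(wrap(x))),  wrap(tup(unit,true,true)) =?= x.
Bind y2 := wrap(z); no other remaining equation mentions y2.
Bind z := tup(unit,wrap(wrap(x)),wrap(wrap(x))); no other remaining equation mentions z. Substituting into the earlier binding gives y2 := wrap(tup(unit,wrap(wrap(x)),wrap(wrap(x)))).
Bind x := wrap(tup(unit,true,true)); no other remaining equation mentions x. Substituting into the earlier bindings gives u := wrap(wrap(wrap(tup(unit,true,true)))), x2 := wrap(wrap(tup(unit,true,true))), y2 := wrap(tup(unit,wrap(wrap(wrap(tup(unit,true,true)))),wrap(wrap(wrap(tup(unit,true,true)))))), z := tup(unit,wrap(wrap(wrap(tup(unit,true,true)))),wrap(wrap(wrap(tup(unit,true,true))))).
Delete trivial equation wrap(d) =?= wrap(d).
MGU = { u -> wrap(wrap(wrap(tup(unit,true,true)))), x2 -> wrap(wrap(tup(unit,true,true))), y2 -> wrap(tup(unit,wrap(wrap(wrap(tup(unit,true,true)))),wrap(wrap(wrap(tup(unit,true,true)))))), z -> tup(unit,wrap(wrap(wrap(tup(unit,true,true)))),wrap(wrap(wrap(tup(unit,true,true))))), x -> wrap(tup(unit,true,true)) }, so x2 -> wrap(wrap(tup(unit,true,true))).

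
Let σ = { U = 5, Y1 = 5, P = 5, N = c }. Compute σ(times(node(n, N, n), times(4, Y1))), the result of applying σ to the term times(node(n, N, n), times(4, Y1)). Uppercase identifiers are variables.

Replace each occurrence of Y1 with 5.
Replace each occurrence of N with c.
Result: times(node(n, c, n), times(4, 5)).

times(node(n, c, n), times(4, 5))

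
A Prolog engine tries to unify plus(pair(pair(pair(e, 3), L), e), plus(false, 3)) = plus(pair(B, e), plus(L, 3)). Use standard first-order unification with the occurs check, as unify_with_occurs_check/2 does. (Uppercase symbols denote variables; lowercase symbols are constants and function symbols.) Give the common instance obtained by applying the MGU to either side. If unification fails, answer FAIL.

plus(pair(pair(pair(e, 3), false), e), plus(false, 3))

Decompose plus/2: pair(pair(pair(e, 3), L), e) = pair(B, e),  plus(false, 3) = plus(L, 3).
Decompose pair/2: pair(pair(e, 3), L) = B,  e = e.
Bind B := pair(pair(e, 3), L); no other remaining equation mentions B.
Delete trivial equation e = e.
Decompose plus/2: false = L,  3 = 3.
Bind L := false; no other remaining equation mentions L. Substituting into the earlier binding gives B := pair(pair(e, 3), false).
Delete trivial equation 3 = 3.
Applying the MGU to either side gives plus(pair(pair(pair(e, 3), false), e), plus(false, 3)).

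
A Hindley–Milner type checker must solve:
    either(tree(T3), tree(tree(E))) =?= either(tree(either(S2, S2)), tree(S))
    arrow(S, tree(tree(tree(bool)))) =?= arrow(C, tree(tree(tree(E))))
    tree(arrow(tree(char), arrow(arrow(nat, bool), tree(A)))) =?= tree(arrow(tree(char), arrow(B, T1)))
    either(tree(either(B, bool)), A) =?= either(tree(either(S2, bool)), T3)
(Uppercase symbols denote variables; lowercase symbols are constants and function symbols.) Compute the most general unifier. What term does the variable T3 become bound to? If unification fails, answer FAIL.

either(arrow(nat, bool), arrow(nat, bool))

Decompose either/2: tree(T3) =?= tree(either(S2, S2)),  tree(tree(E)) =?= tree(S).
Decompose tree/1: T3 =?= either(S2, S2).
Bind T3 := either(S2, S2); substituting into the one remaining equation that mentions T3 gives: either(tree(either(B, bool)), A) =?= either(tree(either(S2, bool)), either(S2, S2)).
Decompose tree/1: tree(E) =?= S.
Bind S := tree(E); substituting into the one remaining equation that mentions S gives: arrow(tree(E), tree(tree(tree(bool)))) =?= arrow(C, tree(tree(tree(E)))).
Decompose arrow/2: tree(E) =?= C,  tree(tree(tree(bool))) =?= tree(tree(tree(E))).
Bind C := tree(E); no other remaining equation mentions C.
Decompose tree/1: tree(tree(bool)) =?= tree(tree(E)).
Decompose tree/1: tree(bool) =?= tree(E).
Decompose tree/1: bool =?= E.
Bind E := bool; no other remaining equation mentions E. Substituting into the earlier bindings gives S := tree(bool), C := tree(bool).
Decompose tree/1: arrow(tree(char), arrow(arrow(nat, bool), tree(A))) =?= arrow(tree(char), arrow(B, T1)).
Decompose arrow/2: tree(char) =?= tree(char),  arrow(arrow(nat, bool), tree(A)) =?= arrow(B, T1).
Delete trivial equation tree(char) =?= tree(char).
Decompose arrow/2: arrow(nat, bool) =?= B,  tree(A) =?= T1.
Bind B := arrow(nat, bool); substituting into the one remaining equation that mentions B gives: either(tree(either(arrow(nat, bool), bool)), A) =?= either(tree(either(S2, bool)), either(S2, S2)).
Bind T1 := tree(A); no other remaining equation mentions T1.
Decompose either/2: tree(either(arrow(nat, bool), bool)) =?= tree(either(S2, bool)),  A =?= either(S2, S2).
Decompose tree/1: either(arrow(nat, bool), bool) =?= either(S2, bool).
Decompose either/2: arrow(nat, bool) =?= S2,  bool =?= bool.
Bind S2 := arrow(nat, bool); substituting into the one remaining equation that mentions S2 gives: A =?= either(arrow(nat, bool), arrow(nat, bool)). Substituting into the earlier binding gives T3 := either(arrow(nat, bool), arrow(nat, bool)).
Delete trivial equation bool =?= bool.
Bind A := either(arrow(nat, bool), arrow(nat, bool)). Substituting into the earlier binding gives T1 := tree(either(arrow(nat, bool), arrow(nat, bool))).
MGU = { T3 -> either(arrow(nat, bool), arrow(nat, bool)), S -> tree(bool), C -> tree(bool), E -> bool, B -> arrow(nat, bool), T1 -> tree(either(arrow(nat, bool), arrow(nat, bool))), S2 -> arrow(nat, bool), A -> either(arrow(nat, bool), arrow(nat, bool)) }, so T3 -> either(arrow(nat, bool), arrow(nat, bool)).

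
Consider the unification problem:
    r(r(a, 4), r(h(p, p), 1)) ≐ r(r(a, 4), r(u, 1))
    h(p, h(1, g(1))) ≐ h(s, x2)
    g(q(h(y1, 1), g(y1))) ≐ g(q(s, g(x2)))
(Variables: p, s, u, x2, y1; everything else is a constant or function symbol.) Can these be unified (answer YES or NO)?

YES

Decompose r/2: r(a, 4) ≐ r(a, 4),  r(h(p, p), 1) ≐ r(u, 1).
Delete trivial equation r(a, 4) ≐ r(a, 4).
Decompose r/2: h(p, p) ≐ u,  1 ≐ 1.
Bind u := h(p, p); no other remaining equation mentions u.
Delete trivial equation 1 ≐ 1.
Decompose h/2: p ≐ s,  h(1, g(1)) ≐ x2.
Bind p := s; no other remaining equation mentions p. Substituting into the earlier binding gives u := h(s, s).
Bind x2 := h(1, g(1)); substituting into the remaining equation gives: g(q(h(y1, 1), g(y1))) ≐ g(q(s, g(h(1, g(1))))).
Decompose g/1: q(h(y1, 1), g(y1)) ≐ q(s, g(h(1, g(1)))).
Decompose q/2: h(y1, 1) ≐ s,  g(y1) ≐ g(h(1, g(1))).
Bind s := h(y1, 1); no other remaining equation mentions s. Substituting into the earlier bindings gives u := h(h(y1, 1), h(y1, 1)), p := h(y1, 1).
Decompose g/1: y1 ≐ h(1, g(1)).
Bind y1 := h(1, g(1)). Substituting into the earlier bindings gives u := h(h(h(1, g(1)), 1), h(h(1, g(1)), 1)), p := h(h(1, g(1)), 1), s := h(h(1, g(1)), 1).
No equations remain and no clash or occurs-check failure arose, so a unifier exists.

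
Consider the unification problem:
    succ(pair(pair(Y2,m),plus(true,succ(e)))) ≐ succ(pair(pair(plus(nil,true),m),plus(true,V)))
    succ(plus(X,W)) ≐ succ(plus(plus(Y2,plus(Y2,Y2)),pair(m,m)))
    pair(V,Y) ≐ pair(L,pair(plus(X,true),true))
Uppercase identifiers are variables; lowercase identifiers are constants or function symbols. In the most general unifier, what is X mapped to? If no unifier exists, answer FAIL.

plus(plus(nil,true),plus(plus(nil,true),plus(nil,true)))

Decompose succ/1: pair(pair(Y2,m),plus(true,succ(e))) ≐ pair(pair(plus(nil,true),m),plus(true,V)).
Decompose pair/2: pair(Y2,m) ≐ pair(plus(nil,true),m),  plus(true,succ(e)) ≐ plus(true,V).
Decompose pair/2: Y2 ≐ plus(nil,true),  m ≐ m.
Bind Y2 := plus(nil,true); substituting into the one remaining equation that mentions Y2 gives: succ(plus(X,W)) ≐ succ(plus(plus(plus(nil,true),plus(plus(nil,true),plus(nil,true))),pair(m,m))).
Delete trivial equation m ≐ m.
Decompose plus/2: true ≐ true,  succ(e) ≐ V.
Delete trivial equation true ≐ true.
Bind V := succ(e); substituting into the one remaining equation that mentions V gives: pair(succ(e),Y) ≐ pair(L,pair(plus(X,true),true)).
Decompose succ/1: plus(X,W) ≐ plus(plus(plus(nil,true),plus(plus(nil,true),plus(nil,true))),pair(m,m)).
Decompose plus/2: X ≐ plus(plus(nil,true),plus(plus(nil,true),plus(nil,true))),  W ≐ pair(m,m).
Bind X := plus(plus(nil,true),plus(plus(nil,true),plus(nil,true))); substituting into the one remaining equation that mentions X gives: pair(succ(e),Y) ≐ pair(L,pair(plus(plus(plus(nil,true),plus(plus(nil,true),plus(nil,true))),true),true)).
Bind W := pair(m,m); no other remaining equation mentions W.
Decompose pair/2: succ(e) ≐ L,  Y ≐ pair(plus(plus(plus(nil,true),plus(plus(nil,true),plus(nil,true))),true),true).
Bind L := succ(e); no other remaining equation mentions L.
Bind Y := pair(plus(plus(plus(nil,true),plus(plus(nil,true),plus(nil,true))),true),true).
MGU = { Y2 -> plus(nil,true), V -> succ(e), X -> plus(plus(nil,true),plus(plus(nil,true),plus(nil,true))), W -> pair(m,m), L -> succ(e), Y -> pair(plus(plus(plus(nil,true),plus(plus(nil,true),plus(nil,true))),true),true) }, so X -> plus(plus(nil,true),plus(plus(nil,true),plus(nil,true))).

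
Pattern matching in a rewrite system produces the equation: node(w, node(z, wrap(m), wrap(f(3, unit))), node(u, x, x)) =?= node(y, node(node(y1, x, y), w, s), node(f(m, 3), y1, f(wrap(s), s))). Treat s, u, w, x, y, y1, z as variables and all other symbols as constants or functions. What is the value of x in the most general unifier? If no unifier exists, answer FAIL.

Decompose node/3: w =?= y,  node(z, wrap(m), wrap(f(3, unit))) =?= node(node(y1, x, y), w, s),  node(u, x, x) =?= node(f(m, 3), y1, f(wrap(s), s)).
Bind w := y; substituting into the one remaining equation that mentions w gives: node(z, wrap(m), wrap(f(3, unit))) =?= node(node(y1, x, y), y, s).
Decompose node/3: z =?= node(y1, x, y),  wrap(m) =?= y,  wrap(f(3, unit)) =?= s.
Bind z := node(y1, x, y); no other remaining equation mentions z.
Bind y := wrap(m); no other remaining equation mentions y. Substituting into the earlier bindings gives w := wrap(m), z := node(y1, x, wrap(m)).
Bind s := wrap(f(3, unit)); substituting into the remaining equation gives: node(u, x, x) =?= node(f(m, 3), y1, f(wrap(wrap(f(3, unit))), wrap(f(3, unit)))).
Decompose node/3: u =?= f(m, 3),  x =?= y1,  x =?= f(wrap(wrap(f(3, unit))), wrap(f(3, unit))).
Bind u := f(m, 3); no other remaining equation mentions u.
Bind x := y1; substituting into the remaining equation gives: y1 =?= f(wrap(wrap(f(3, unit))), wrap(f(3, unit))). Substituting into the earlier binding gives z := node(y1, y1, wrap(m)).
Bind y1 := f(wrap(wrap(f(3, unit))), wrap(f(3, unit))). Substituting into the earlier bindings gives z := node(f(wrap(wrap(f(3, unit))), wrap(f(3, unit))), f(wrap(wrap(f(3, unit))), wrap(f(3, unit))), wrap(m)), x := f(wrap(wrap(f(3, unit))), wrap(f(3, unit))).
MGU = { w -> wrap(m), z -> node(f(wrap(wrap(f(3, unit))), wrap(f(3, unit))), f(wrap(wrap(f(3, unit))), wrap(f(3, unit))), wrap(m)), y -> wrap(m), s -> wrap(f(3, unit)), u -> f(m, 3), x -> f(wrap(wrap(f(3, unit))), wrap(f(3, unit))), y1 -> f(wrap(wrap(f(3, unit))), wrap(f(3, unit))) }, so x -> f(wrap(wrap(f(3, unit))), wrap(f(3, unit))).

f(wrap(wrap(f(3, unit))), wrap(f(3, unit)))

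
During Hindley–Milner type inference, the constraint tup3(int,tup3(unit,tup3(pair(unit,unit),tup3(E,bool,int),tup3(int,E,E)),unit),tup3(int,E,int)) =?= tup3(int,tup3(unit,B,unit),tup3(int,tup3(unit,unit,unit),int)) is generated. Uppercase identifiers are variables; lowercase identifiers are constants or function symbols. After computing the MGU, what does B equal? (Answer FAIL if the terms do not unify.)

tup3(pair(unit,unit),tup3(tup3(unit,unit,unit),bool,int),tup3(int,tup3(unit,unit,unit),tup3(unit,unit,unit)))

Decompose tup3/3: int =?= int,  tup3(unit,tup3(pair(unit,unit),tup3(E,bool,int),tup3(int,E,E)),unit) =?= tup3(unit,B,unit),  tup3(int,E,int) =?= tup3(int,tup3(unit,unit,unit),int).
Delete trivial equation int =?= int.
Decompose tup3/3: unit =?= unit,  tup3(pair(unit,unit),tup3(E,bool,int),tup3(int,E,E)) =?= B,  unit =?= unit.
Delete trivial equation unit =?= unit.
Bind B := tup3(pair(unit,unit),tup3(E,bool,int),tup3(int,E,E)); no other remaining equation mentions B.
Delete trivial equation unit =?= unit.
Decompose tup3/3: int =?= int,  E =?= tup3(unit,unit,unit),  int =?= int.
Delete trivial equation int =?= int.
Bind E := tup3(unit,unit,unit); no other remaining equation mentions E. Substituting into the earlier binding gives B := tup3(pair(unit,unit),tup3(tup3(unit,unit,unit),bool,int),tup3(int,tup3(unit,unit,unit),tup3(unit,unit,unit))).
Delete trivial equation int =?= int.
MGU = { B := tup3(pair(unit,unit),tup3(tup3(unit,unit,unit),bool,int),tup3(int,tup3(unit,unit,unit),tup3(unit,unit,unit))), E := tup3(unit,unit,unit) }, so B := tup3(pair(unit,unit),tup3(tup3(unit,unit,unit),bool,int),tup3(int,tup3(unit,unit,unit),tup3(unit,unit,unit))).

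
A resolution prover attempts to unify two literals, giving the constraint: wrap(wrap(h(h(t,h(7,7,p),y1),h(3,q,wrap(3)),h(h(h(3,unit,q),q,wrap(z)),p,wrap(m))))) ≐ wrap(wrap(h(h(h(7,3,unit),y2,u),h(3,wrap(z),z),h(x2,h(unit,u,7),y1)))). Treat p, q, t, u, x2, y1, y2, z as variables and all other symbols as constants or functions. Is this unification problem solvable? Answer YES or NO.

YES

Decompose wrap/1: wrap(h(h(t,h(7,7,p),y1),h(3,q,wrap(3)),h(h(h(3,unit,q),q,wrap(z)),p,wrap(m)))) ≐ wrap(h(h(h(7,3,unit),y2,u),h(3,wrap(z),z),h(x2,h(unit,u,7),y1))).
Decompose wrap/1: h(h(t,h(7,7,p),y1),h(3,q,wrap(3)),h(h(h(3,unit,q),q,wrap(z)),p,wrap(m))) ≐ h(h(h(7,3,unit),y2,u),h(3,wrap(z),z),h(x2,h(unit,u,7),y1)).
Decompose h/3: h(t,h(7,7,p),y1) ≐ h(h(7,3,unit),y2,u),  h(3,q,wrap(3)) ≐ h(3,wrap(z),z),  h(h(h(3,unit,q),q,wrap(z)),p,wrap(m)) ≐ h(x2,h(unit,u,7),y1).
Decompose h/3: t ≐ h(7,3,unit),  h(7,7,p) ≐ y2,  y1 ≐ u.
Bind t := h(7,3,unit); no other remaining equation mentions t.
Bind y2 := h(7,7,p); no other remaining equation mentions y2.
Bind y1 := u; substituting into the one remaining equation that mentions y1 gives: h(h(h(3,unit,q),q,wrap(z)),p,wrap(m)) ≐ h(x2,h(unit,u,7),u).
Decompose h/3: 3 ≐ 3,  q ≐ wrap(z),  wrap(3) ≐ z.
Delete trivial equation 3 ≐ 3.
Bind q := wrap(z); substituting into the one remaining equation that mentions q gives: h(h(h(3,unit,wrap(z)),wrap(z),wrap(z)),p,wrap(m)) ≐ h(x2,h(unit,u,7),u).
Bind z := wrap(3); substituting into the remaining equation gives: h(h(h(3,unit,wrap(wrap(3))),wrap(wrap(3)),wrap(wrap(3))),p,wrap(m)) ≐ h(x2,h(unit,u,7),u). Substituting into the earlier binding gives q := wrap(wrap(3)).
Decompose h/3: h(h(3,unit,wrap(wrap(3))),wrap(wrap(3)),wrap(wrap(3))) ≐ x2,  p ≐ h(unit,u,7),  wrap(m) ≐ u.
Bind x2 := h(h(3,unit,wrap(wrap(3))),wrap(wrap(3)),wrap(wrap(3))); no other remaining equation mentions x2.
Bind p := h(unit,u,7); no other remaining equation mentions p. Substituting into the earlier binding gives y2 := h(7,7,h(unit,u,7)).
Bind u := wrap(m). Substituting into the earlier bindings gives y2 := h(7,7,h(unit,wrap(m),7)), y1 := wrap(m), p := h(unit,wrap(m),7).
No equations remain and no clash or occurs-check failure arose, so a unifier exists.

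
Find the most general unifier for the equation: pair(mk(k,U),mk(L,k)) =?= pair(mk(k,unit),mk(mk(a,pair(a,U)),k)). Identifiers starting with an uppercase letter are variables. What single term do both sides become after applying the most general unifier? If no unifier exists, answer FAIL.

pair(mk(k,unit),mk(mk(a,pair(a,unit)),k))

Decompose pair/2: mk(k,U) =?= mk(k,unit),  mk(L,k) =?= mk(mk(a,pair(a,U)),k).
Decompose mk/2: k =?= k,  U =?= unit.
Delete trivial equation k =?= k.
Bind U := unit; substituting into the remaining equation gives: mk(L,k) =?= mk(mk(a,pair(a,unit)),k).
Decompose mk/2: L =?= mk(a,pair(a,unit)),  k =?= k.
Bind L := mk(a,pair(a,unit)); no other remaining equation mentions L.
Delete trivial equation k =?= k.
Applying the MGU to either side gives pair(mk(k,unit),mk(mk(a,pair(a,unit)),k)).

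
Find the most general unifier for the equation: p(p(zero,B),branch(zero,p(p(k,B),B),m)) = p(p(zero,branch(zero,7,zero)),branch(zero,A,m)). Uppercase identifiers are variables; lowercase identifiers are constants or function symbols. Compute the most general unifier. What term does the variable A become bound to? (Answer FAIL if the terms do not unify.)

p(p(k,branch(zero,7,zero)),branch(zero,7,zero))

Decompose p/2: p(zero,B) = p(zero,branch(zero,7,zero)),  branch(zero,p(p(k,B),B),m) = branch(zero,A,m).
Decompose p/2: zero = zero,  B = branch(zero,7,zero).
Delete trivial equation zero = zero.
Bind B := branch(zero,7,zero); substituting into the remaining equation gives: branch(zero,p(p(k,branch(zero,7,zero)),branch(zero,7,zero)),m) = branch(zero,A,m).
Decompose branch/3: zero = zero,  p(p(k,branch(zero,7,zero)),branch(zero,7,zero)) = A,  m = m.
Delete trivial equation zero = zero.
Bind A := p(p(k,branch(zero,7,zero)),branch(zero,7,zero)); no other remaining equation mentions A.
Delete trivial equation m = m.
MGU = { B := branch(zero,7,zero), A := p(p(k,branch(zero,7,zero)),branch(zero,7,zero)) }, so A := p(p(k,branch(zero,7,zero)),branch(zero,7,zero)).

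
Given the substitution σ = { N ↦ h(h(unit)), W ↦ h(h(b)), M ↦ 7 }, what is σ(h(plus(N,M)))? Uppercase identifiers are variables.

Replace each occurrence of N with h(h(unit)).
Replace each occurrence of M with 7.
Result: h(plus(h(h(unit)),7)).

h(plus(h(h(unit)),7))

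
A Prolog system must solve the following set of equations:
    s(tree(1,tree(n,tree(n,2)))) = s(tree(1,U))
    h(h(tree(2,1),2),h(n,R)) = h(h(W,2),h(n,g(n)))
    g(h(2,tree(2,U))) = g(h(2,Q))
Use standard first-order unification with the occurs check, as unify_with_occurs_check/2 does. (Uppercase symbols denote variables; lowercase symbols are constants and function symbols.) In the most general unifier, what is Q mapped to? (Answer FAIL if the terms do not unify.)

tree(2,tree(n,tree(n,2)))

Decompose s/1: tree(1,tree(n,tree(n,2))) = tree(1,U).
Decompose tree/2: 1 = 1,  tree(n,tree(n,2)) = U.
Delete trivial equation 1 = 1.
Bind U := tree(n,tree(n,2)); substituting into the one remaining equation that mentions U gives: g(h(2,tree(2,tree(n,tree(n,2))))) = g(h(2,Q)).
Decompose h/2: h(tree(2,1),2) = h(W,2),  h(n,R) = h(n,g(n)).
Decompose h/2: tree(2,1) = W,  2 = 2.
Bind W := tree(2,1); no other remaining equation mentions W.
Delete trivial equation 2 = 2.
Decompose h/2: n = n,  R = g(n).
Delete trivial equation n = n.
Bind R := g(n); no other remaining equation mentions R.
Decompose g/1: h(2,tree(2,tree(n,tree(n,2)))) = h(2,Q).
Decompose h/2: 2 = 2,  tree(2,tree(n,tree(n,2))) = Q.
Delete trivial equation 2 = 2.
Bind Q := tree(2,tree(n,tree(n,2))).
MGU = { U = tree(n,tree(n,2)), W = tree(2,1), R = g(n), Q = tree(2,tree(n,tree(n,2))) }, so Q = tree(2,tree(n,tree(n,2))).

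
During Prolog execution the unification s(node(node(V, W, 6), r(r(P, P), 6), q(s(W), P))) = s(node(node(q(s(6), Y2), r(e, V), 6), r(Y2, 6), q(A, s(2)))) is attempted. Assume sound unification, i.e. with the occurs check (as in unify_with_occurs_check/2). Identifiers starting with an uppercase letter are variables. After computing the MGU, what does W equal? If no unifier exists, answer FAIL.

r(e, q(s(6), r(s(2), s(2))))

Decompose s/1: node(node(V, W, 6), r(r(P, P), 6), q(s(W), P)) = node(node(q(s(6), Y2), r(e, V), 6), r(Y2, 6), q(A, s(2))).
Decompose node/3: node(V, W, 6) = node(q(s(6), Y2), r(e, V), 6),  r(r(P, P), 6) = r(Y2, 6),  q(s(W), P) = q(A, s(2)).
Decompose node/3: V = q(s(6), Y2),  W = r(e, V),  6 = 6.
Bind V := q(s(6), Y2); substituting into the one remaining equation that mentions V gives: W = r(e, q(s(6), Y2)).
Bind W := r(e, q(s(6), Y2)); substituting into the one remaining equation that mentions W gives: q(s(r(e, q(s(6), Y2))), P) = q(A, s(2)).
Delete trivial equation 6 = 6.
Decompose r/2: r(P, P) = Y2,  6 = 6.
Bind Y2 := r(P, P); substituting into the one remaining equation that mentions Y2 gives: q(s(r(e, q(s(6), r(P, P)))), P) = q(A, s(2)). Substituting into the earlier bindings gives V := q(s(6), r(P, P)), W := r(e, q(s(6), r(P, P))).
Delete trivial equation 6 = 6.
Decompose q/2: s(r(e, q(s(6), r(P, P)))) = A,  P = s(2).
Bind A := s(r(e, q(s(6), r(P, P)))); no other remaining equation mentions A.
Bind P := s(2). Substituting into the earlier bindings gives V := q(s(6), r(s(2), s(2))), W := r(e, q(s(6), r(s(2), s(2)))), Y2 := r(s(2), s(2)), A := s(r(e, q(s(6), r(s(2), s(2))))).
MGU = { V -> q(s(6), r(s(2), s(2))), W -> r(e, q(s(6), r(s(2), s(2)))), Y2 -> r(s(2), s(2)), A -> s(r(e, q(s(6), r(s(2), s(2))))), P -> s(2) }, so W -> r(e, q(s(6), r(s(2), s(2)))).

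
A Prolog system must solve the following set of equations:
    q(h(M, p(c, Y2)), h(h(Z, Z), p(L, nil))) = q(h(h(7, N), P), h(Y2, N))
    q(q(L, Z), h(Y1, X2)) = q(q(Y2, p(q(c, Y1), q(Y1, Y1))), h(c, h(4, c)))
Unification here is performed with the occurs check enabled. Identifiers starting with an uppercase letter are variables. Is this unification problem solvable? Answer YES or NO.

Decompose q/2: h(M, p(c, Y2)) = h(h(7, N), P),  h(h(Z, Z), p(L, nil)) = h(Y2, N).
Decompose h/2: M = h(7, N),  p(c, Y2) = P.
Bind M := h(7, N); no other remaining equation mentions M.
Bind P := p(c, Y2); no other remaining equation mentions P.
Decompose h/2: h(Z, Z) = Y2,  p(L, nil) = N.
Bind Y2 := h(Z, Z); substituting into the one remaining equation that mentions Y2 gives: q(q(L, Z), h(Y1, X2)) = q(q(h(Z, Z), p(q(c, Y1), q(Y1, Y1))), h(c, h(4, c))). Substituting into the earlier binding gives P := p(c, h(Z, Z)).
Bind N := p(L, nil); no other remaining equation mentions N. Substituting into the earlier binding gives M := h(7, p(L, nil)).
Decompose q/2: q(L, Z) = q(h(Z, Z), p(q(c, Y1), q(Y1, Y1))),  h(Y1, X2) = h(c, h(4, c)).
Decompose q/2: L = h(Z, Z),  Z = p(q(c, Y1), q(Y1, Y1)).
Bind L := h(Z, Z); no other remaining equation mentions L. Substituting into the earlier bindings gives M := h(7, p(h(Z, Z), nil)), N := p(h(Z, Z), nil).
Bind Z := p(q(c, Y1), q(Y1, Y1)); no other remaining equation mentions Z. Substituting into the earlier bindings gives M := h(7, p(h(p(q(c, Y1), q(Y1, Y1)), p(q(c, Y1), q(Y1, Y1))), nil)), P := p(c, h(p(q(c, Y1), q(Y1, Y1)), p(q(c, Y1), q(Y1, Y1)))), Y2 := h(p(q(c, Y1), q(Y1, Y1)), p(q(c, Y1), q(Y1, Y1))), N := p(h(p(q(c, Y1), q(Y1, Y1)), p(q(c, Y1), q(Y1, Y1))), nil), L := h(p(q(c, Y1), q(Y1, Y1)), p(q(c, Y1), q(Y1, Y1))).
Decompose h/2: Y1 = c,  X2 = h(4, c).
Bind Y1 := c; no other remaining equation mentions Y1. Substituting into the earlier bindings gives M := h(7, p(h(p(q(c, c), q(c, c)), p(q(c, c), q(c, c))), nil)), P := p(c, h(p(q(c, c), q(c, c)), p(q(c, c), q(c, c)))), Y2 := h(p(q(c, c), q(c, c)), p(q(c, c), q(c, c))), N := p(h(p(q(c, c), q(c, c)), p(q(c, c), q(c, c))), nil), L := h(p(q(c, c), q(c, c)), p(q(c, c), q(c, c))), Z := p(q(c, c), q(c, c)).
Bind X2 := h(4, c).
No equations remain and no clash or occurs-check failure arose, so a unifier exists.

YES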